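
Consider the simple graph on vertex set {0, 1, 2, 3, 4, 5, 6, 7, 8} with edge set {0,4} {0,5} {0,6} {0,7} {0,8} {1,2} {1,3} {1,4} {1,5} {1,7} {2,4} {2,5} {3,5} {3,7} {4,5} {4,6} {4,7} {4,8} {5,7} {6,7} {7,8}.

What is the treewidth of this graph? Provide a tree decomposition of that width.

Treewidth 3.
One optimal decomposition is:
Bags: B1 = {1, 4, 5, 7}  B2 = {0, 4, 5, 7}  B3 = {1, 3, 5, 7}  B4 = {0, 4, 7, 8}  B5 = {1, 2, 4, 5}  B6 = {0, 4, 6, 7}
Tree: B1–B2, B1–B3, B2–B4, B1–B5, B2–B6

Each bag holds 4 vertices, so the decomposition has width 3, which upper-bounds the treewidth. On the other hand G contains the 4-clique {1, 3, 5, 7}. A clique must lie in a single bag of any decomposition, so no decomposition can have width below 3. Therefore the treewidth is 3.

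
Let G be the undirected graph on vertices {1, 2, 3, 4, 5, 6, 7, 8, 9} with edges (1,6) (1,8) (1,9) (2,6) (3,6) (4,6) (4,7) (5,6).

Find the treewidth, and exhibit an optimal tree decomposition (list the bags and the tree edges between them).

Treewidth 1.
One optimal decomposition is:
Bags: B1 = {1, 6}  B2 = {1, 9}  B3 = {4, 6}  B4 = {1, 8}  B5 = {4, 7}  B6 = {5, 6}  B7 = {2, 6}  B8 = {3, 6}
Tree: B1–B2, B1–B3, B1–B4, B3–B5, B3–B6, B1–B7, B3–B8

Every bag has size at most 2, so the width is 2 − 1 = 1 and tw(G) ≤ 1. Any graph with an edge has treewidth ≥ 1, and G has the edge 6–1. Therefore the treewidth is 1.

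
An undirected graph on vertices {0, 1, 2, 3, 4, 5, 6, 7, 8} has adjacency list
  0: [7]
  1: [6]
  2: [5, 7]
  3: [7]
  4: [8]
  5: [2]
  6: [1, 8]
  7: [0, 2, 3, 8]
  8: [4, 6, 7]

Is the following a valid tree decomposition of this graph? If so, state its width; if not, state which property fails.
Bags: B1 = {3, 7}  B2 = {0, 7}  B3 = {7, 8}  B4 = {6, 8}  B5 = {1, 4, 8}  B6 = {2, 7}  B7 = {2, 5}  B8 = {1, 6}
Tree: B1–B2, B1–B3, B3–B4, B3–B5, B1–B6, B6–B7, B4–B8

A tree decomposition must satisfy three properties: every vertex lies in some bag; for every edge, both endpoints lie together in some bag; and for every vertex, the bags containing it form a connected subtree. Here bags containing vertex 1 are not connected in the tree, so the decomposition is invalid.

No — bags containing vertex 1 are not connected in the tree.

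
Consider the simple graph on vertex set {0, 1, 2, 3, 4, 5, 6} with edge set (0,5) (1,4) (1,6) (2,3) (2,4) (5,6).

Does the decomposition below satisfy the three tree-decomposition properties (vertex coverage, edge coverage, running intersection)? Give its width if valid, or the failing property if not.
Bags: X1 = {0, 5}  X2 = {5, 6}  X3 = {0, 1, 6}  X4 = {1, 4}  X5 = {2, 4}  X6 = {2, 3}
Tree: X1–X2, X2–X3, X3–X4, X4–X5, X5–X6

No — bags containing vertex 0 are not connected in the tree.

A tree decomposition must satisfy three properties: every vertex lies in some bag; for every edge, both endpoints lie together in some bag; and for every vertex, the bags containing it form a connected subtree. Here bags containing vertex 0 are not connected in the tree, so the decomposition is invalid.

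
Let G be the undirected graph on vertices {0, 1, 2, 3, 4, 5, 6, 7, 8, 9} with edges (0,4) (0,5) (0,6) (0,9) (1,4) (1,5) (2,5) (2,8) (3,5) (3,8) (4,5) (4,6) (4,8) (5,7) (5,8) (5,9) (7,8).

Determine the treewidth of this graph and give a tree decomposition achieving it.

Treewidth 2.
One optimal decomposition is:
Bags: B1 = {1, 4, 5}  B2 = {0, 4, 5}  B3 = {4, 5, 8}  B4 = {3, 5, 8}  B5 = {0, 5, 9}  B6 = {5, 7, 8}  B7 = {0, 4, 6}  B8 = {2, 5, 8}
Tree: B1–B2, B1–B3, B3–B4, B2–B5, B3–B6, B2–B7, B3–B8

The largest bag has 3 vertices, giving width 2; this decomposition certifies tw(G) ≤ 2. On the other hand G contains the 3-clique {0, 5, 9}. A clique must lie in a single bag of any decomposition, so no decomposition can have width below 2. Therefore the treewidth is 2.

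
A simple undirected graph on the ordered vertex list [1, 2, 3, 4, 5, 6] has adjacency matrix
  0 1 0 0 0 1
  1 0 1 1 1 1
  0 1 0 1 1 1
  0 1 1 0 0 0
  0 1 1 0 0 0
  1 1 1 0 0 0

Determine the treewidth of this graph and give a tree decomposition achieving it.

Each bag holds 3 vertices, so the decomposition has width 2, which upper-bounds the treewidth. On the other hand G contains the 3-clique {1, 2, 6}. A clique must lie in a single bag of any decomposition, so no decomposition can have width below 2. Combining the bounds, tw(G) = 2.

Treewidth 2.
One optimal decomposition is:
Bags: B1 = {2, 3, 4}  B2 = {2, 3, 6}  B3 = {2, 3, 5}  B4 = {1, 2, 6}
Tree: B1–B2, B1–B3, B2–B4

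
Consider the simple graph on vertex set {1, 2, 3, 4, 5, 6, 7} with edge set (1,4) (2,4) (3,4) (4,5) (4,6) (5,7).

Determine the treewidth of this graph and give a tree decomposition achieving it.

The largest bag has 2 vertices, giving width 1; this decomposition certifies tw(G) ≤ 1. Any graph with an edge has treewidth ≥ 1, and G has the edge 4–1. Therefore the treewidth is 1.

Treewidth 1.
One such decomposition:
Bags: B1 = {1, 4}  B2 = {2, 4}  B3 = {3, 4}  B4 = {4, 5}  B5 = {4, 6}  B6 = {5, 7}
Tree: B1–B2, B1–B3, B2–B4, B4–B5, B4–B6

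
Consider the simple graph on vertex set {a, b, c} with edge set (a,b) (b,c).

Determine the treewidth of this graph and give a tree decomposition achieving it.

Treewidth 1.
Bags: B1 = {a, b}  B2 = {b, c}
Tree: B1–B2

Every bag has size at most 2, so the width is 2 − 1 = 1 and tw(G) ≤ 1. G has an edge, so its treewidth is at least 1. Combining the bounds, tw(G) = 1.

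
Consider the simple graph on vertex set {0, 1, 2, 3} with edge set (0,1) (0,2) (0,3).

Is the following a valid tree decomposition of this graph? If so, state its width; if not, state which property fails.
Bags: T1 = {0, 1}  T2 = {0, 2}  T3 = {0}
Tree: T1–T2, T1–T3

A tree decomposition must satisfy three properties: every vertex lies in some bag; for every edge, both endpoints lie together in some bag; and for every vertex, the bags containing it form a connected subtree. Here vertex 3 appears in no bag, so the decomposition is invalid.

No — vertex 3 appears in no bag.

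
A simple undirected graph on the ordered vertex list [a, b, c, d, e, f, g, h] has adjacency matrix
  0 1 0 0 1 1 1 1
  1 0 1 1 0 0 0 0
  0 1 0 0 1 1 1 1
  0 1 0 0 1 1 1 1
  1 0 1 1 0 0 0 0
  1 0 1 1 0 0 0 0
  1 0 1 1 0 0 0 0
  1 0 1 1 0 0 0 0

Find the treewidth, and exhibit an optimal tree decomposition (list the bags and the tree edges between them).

Treewidth 3.
One such decomposition:
Bags: B1 = {a, b, c, d}  B2 = {a, c, d, e}  B3 = {a, c, d, g}  B4 = {a, c, d, f}  B5 = {a, c, d, h}
Tree: B1–B2, B2–B3, B3–B4, B4–B5

Each bag holds 4 vertices, so the decomposition has width 3, which upper-bounds the treewidth. For the lower bound: the 4 vertex sets {b,c}, {d,e}, {a}, {g} are disjoint, each induces a connected subgraph, and every pair is joined by at least one edge of G. Contracting each set to a single vertex therefore yields K_{4} as a minor, and since treewidth is minor-monotone, tw(G) ≥ tw(K_{4}) = 3. Therefore the treewidth is 3.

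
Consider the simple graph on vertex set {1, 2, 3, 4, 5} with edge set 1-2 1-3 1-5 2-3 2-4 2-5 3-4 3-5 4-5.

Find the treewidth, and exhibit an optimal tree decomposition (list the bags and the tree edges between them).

Treewidth 3.
One optimal decomposition is:
Bags: B1 = {1, 2, 3, 5}  B2 = {2, 3, 4, 5}
Tree: B1–B2

Every bag has size at most 4, so the width is 4 − 1 = 3 and tw(G) ≤ 3. Conversely, {1, 2, 3, 5} is a clique of size 4, and the vertices of any clique must share a bag in every tree decomposition; so some bag has ≥ 4 vertices and tw(G) ≥ 3. Combining the bounds, tw(G) = 3.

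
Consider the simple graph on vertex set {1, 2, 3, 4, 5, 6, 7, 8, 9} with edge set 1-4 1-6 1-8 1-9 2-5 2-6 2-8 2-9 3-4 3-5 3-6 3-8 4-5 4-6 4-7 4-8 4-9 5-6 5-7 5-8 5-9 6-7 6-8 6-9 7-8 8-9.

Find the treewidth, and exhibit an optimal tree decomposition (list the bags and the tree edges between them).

The largest bag has 5 vertices, giving width 4; this decomposition certifies tw(G) ≤ 4. On the other hand G contains the 5-clique {2, 5, 6, 8, 9}. A clique must lie in a single bag of any decomposition, so no decomposition can have width below 4. Therefore the treewidth is 4.

Treewidth 4.
Bags: B1 = {4, 5, 6, 8, 9}  B2 = {4, 5, 6, 7, 8}  B3 = {1, 4, 6, 8, 9}  B4 = {2, 5, 6, 8, 9}  B5 = {3, 4, 5, 6, 8}
Tree: B1–B2, B1–B3, B1–B4, B2–B5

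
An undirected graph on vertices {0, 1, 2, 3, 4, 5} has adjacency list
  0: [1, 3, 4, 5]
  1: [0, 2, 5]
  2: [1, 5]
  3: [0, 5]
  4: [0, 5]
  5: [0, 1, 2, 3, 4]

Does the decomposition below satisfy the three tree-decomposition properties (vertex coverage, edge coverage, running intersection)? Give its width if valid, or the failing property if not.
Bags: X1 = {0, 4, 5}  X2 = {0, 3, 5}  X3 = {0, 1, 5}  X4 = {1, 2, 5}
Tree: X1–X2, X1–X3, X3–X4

Checking the three conditions: (i) the bags cover all of {0, 1, 2, 3, 4, 5}; (ii) for each edge, some bag contains both endpoints; (iii) the bags containing any fixed vertex form a subtree. All hold, so the decomposition is valid with width 3 − 1 = 2.

Yes; width 2.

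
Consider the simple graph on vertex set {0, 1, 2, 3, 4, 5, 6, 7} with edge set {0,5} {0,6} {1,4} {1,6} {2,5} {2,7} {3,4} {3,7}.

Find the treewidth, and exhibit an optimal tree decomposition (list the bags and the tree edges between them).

Every bag has size at most 3, so the width is 3 − 1 = 2 and tw(G) ≤ 2. Since 0–5–2–7–3–4–1–6–0 is a cycle in G, G is not acyclic. Forests are exactly the graphs of treewidth ≤ 1, so tw(G) ≥ 2. The upper and lower bounds meet at 2, so that is the treewidth.

Treewidth 2.
One optimal decomposition is:
Bags: B1 = {0, 2, 5}  B2 = {0, 2, 7}  B3 = {0, 3, 7}  B4 = {0, 3, 4}  B5 = {0, 1, 4}  B6 = {0, 1, 6}
Tree: B1–B2, B2–B3, B3–B4, B4–B5, B5–B6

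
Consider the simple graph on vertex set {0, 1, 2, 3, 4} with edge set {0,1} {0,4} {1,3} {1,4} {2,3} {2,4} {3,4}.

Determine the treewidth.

A width-2 tree decomposition is:
Bags: B1 = {2, 3, 4}  B2 = {1, 3, 4}  B3 = {0, 1, 4}
Tree: B1–B2, B2–B3
The largest bag has 3 vertices, giving width 2; this decomposition certifies tw(G) ≤ 2. For the lower bound, the 3 vertices {0, 1, 4} are pairwise adjacent, and any tree decomposition puts a clique entirely inside one bag — forcing width ≥ 2. Therefore the treewidth is 2.

2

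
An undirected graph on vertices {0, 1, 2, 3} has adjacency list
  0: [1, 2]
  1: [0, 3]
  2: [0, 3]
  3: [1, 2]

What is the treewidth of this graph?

2

A width-2 tree decomposition is:
Bags: B1 = {0, 1, 2}  B2 = {1, 2, 3}
Tree: B1–B2
Each bag holds 3 vertices, so the decomposition has width 2, which upper-bounds the treewidth. Since 1–0–2–3–1 is a cycle in G, G is not acyclic. Forests are exactly the graphs of treewidth ≤ 1, so tw(G) ≥ 2. Hence tw(G) = 2 exactly.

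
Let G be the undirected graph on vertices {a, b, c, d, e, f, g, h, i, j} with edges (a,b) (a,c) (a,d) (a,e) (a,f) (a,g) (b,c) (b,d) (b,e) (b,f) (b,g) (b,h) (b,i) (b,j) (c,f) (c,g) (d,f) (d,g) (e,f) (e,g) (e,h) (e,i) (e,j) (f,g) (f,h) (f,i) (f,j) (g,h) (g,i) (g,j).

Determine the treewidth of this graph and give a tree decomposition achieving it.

The largest bag has 5 vertices, giving width 4; this decomposition certifies tw(G) ≤ 4. On the other hand G contains the 5-clique {a, b, d, f, g}. A clique must lie in a single bag of any decomposition, so no decomposition can have width below 4. Hence tw(G) = 4 exactly.

Treewidth 4.
One such decomposition:
Bags: B1 = {b, e, f, g, j}  B2 = {a, b, e, f, g}  B3 = {b, e, f, g, i}  B4 = {b, e, f, g, h}  B5 = {a, b, c, f, g}  B6 = {a, b, d, f, g}
Tree: B1–B2, B1–B3, B2–B4, B2–B5, B2–B6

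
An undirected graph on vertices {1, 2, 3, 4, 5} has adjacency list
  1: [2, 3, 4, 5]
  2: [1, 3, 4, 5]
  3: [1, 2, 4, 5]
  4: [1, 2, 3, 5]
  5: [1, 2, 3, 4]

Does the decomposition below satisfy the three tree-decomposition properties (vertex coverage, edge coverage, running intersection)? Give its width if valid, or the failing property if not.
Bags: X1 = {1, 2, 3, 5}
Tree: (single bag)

A tree decomposition must satisfy three properties: every vertex lies in some bag; for every edge, both endpoints lie together in some bag; and for every vertex, the bags containing it form a connected subtree. Here vertex 4 appears in no bag, so the decomposition is invalid.

No — vertex 4 appears in no bag.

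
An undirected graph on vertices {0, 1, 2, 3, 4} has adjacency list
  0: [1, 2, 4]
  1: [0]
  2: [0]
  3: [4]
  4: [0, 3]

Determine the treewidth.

1

A width-1 tree decomposition is:
Bags: B1 = {0, 1}  B2 = {0, 4}  B3 = {3, 4}  B4 = {0, 2}
Tree: B1–B2, B2–B3, B2–B4
Every bag has size at most 2, so the width is 2 − 1 = 1 and tw(G) ≤ 1. G has an edge, so its treewidth is at least 1. Combining the bounds, tw(G) = 1.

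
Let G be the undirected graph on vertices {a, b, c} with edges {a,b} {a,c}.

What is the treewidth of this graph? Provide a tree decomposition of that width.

The largest bag has 2 vertices, giving width 1; this decomposition certifies tw(G) ≤ 1. Any graph with an edge has treewidth ≥ 1, and G has the edge a–b. Combining the bounds, tw(G) = 1.

Treewidth 1.
One such decomposition:
Bags: B1 = {a, b}  B2 = {a, c}
Tree: B1–B2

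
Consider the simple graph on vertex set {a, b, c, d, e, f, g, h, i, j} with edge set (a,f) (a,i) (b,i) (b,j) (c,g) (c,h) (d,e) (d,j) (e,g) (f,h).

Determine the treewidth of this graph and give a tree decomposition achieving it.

Each bag holds 3 vertices, so the decomposition has width 2, which upper-bounds the treewidth. The edges i–a–f–h–c–g–e–d–j–b–i form a cycle, so G is not a tree and its treewidth is at least 2. Hence tw(G) = 2 exactly.

Treewidth 2.
One optimal decomposition is:
Bags: B1 = {a, f, i}  B2 = {f, h, i}  B3 = {c, h, i}  B4 = {c, g, i}  B5 = {e, g, i}  B6 = {d, e, i}  B7 = {d, i, j}  B8 = {b, i, j}
Tree: B1–B2, B2–B3, B3–B4, B4–B5, B5–B6, B6–B7, B7–B8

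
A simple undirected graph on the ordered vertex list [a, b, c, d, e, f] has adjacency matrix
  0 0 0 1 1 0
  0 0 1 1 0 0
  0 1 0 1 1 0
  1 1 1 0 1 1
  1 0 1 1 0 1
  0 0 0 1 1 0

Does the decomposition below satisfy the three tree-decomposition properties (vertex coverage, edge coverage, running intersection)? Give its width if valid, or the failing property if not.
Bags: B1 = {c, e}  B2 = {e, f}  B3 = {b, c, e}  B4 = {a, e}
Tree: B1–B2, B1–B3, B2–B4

No — vertex d appears in no bag.

A tree decomposition must satisfy three properties: every vertex lies in some bag; for every edge, both endpoints lie together in some bag; and for every vertex, the bags containing it form a connected subtree. Here vertex d appears in no bag, so the decomposition is invalid.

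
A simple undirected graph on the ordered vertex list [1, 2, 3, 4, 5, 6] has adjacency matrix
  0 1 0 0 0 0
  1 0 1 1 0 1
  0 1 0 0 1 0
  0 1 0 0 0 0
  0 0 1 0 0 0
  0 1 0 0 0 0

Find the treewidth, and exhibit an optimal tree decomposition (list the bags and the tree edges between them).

Each bag holds 2 vertices, so the decomposition has width 1, which upper-bounds the treewidth. Any graph with an edge has treewidth ≥ 1, and G has the edge 2–4. Combining the bounds, tw(G) = 1.

Treewidth 1.
Bags: B1 = {2, 4}  B2 = {2, 3}  B3 = {3, 5}  B4 = {2, 6}  B5 = {1, 2}
Tree: B1–B2, B2–B3, B2–B4, B4–B5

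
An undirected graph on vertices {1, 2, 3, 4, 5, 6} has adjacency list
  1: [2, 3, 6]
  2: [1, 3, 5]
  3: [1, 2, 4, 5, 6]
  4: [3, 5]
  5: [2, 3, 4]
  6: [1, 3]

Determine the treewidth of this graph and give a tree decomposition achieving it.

Treewidth 2.
One optimal decomposition is:
Bags: B1 = {1, 2, 3}  B2 = {2, 3, 5}  B3 = {1, 3, 6}  B4 = {3, 4, 5}
Tree: B1–B2, B1–B3, B2–B4

The largest bag has 3 vertices, giving width 2; this decomposition certifies tw(G) ≤ 2. On the other hand G contains the 3-clique {1, 2, 3}. A clique must lie in a single bag of any decomposition, so no decomposition can have width below 2. Combining the bounds, tw(G) = 2.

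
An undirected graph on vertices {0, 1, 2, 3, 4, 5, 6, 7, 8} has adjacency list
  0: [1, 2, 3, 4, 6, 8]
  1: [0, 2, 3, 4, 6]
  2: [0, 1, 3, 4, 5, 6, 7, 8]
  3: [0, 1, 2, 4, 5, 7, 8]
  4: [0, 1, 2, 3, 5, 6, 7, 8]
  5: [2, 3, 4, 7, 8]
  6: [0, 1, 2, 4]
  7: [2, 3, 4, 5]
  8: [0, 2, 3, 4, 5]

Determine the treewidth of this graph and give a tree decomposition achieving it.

The largest bag has 5 vertices, giving width 4; this decomposition certifies tw(G) ≤ 4. Conversely, {0, 2, 3, 4, 8} is a clique of size 5, and the vertices of any clique must share a bag in every tree decomposition; so some bag has ≥ 5 vertices and tw(G) ≥ 4. The upper and lower bounds meet at 4, so that is the treewidth.

Treewidth 4.
One optimal decomposition is:
Bags: B1 = {0, 2, 3, 4, 8}  B2 = {2, 3, 4, 5, 8}  B3 = {2, 3, 4, 5, 7}  B4 = {0, 1, 2, 3, 4}  B5 = {0, 1, 2, 4, 6}
Tree: B1–B2, B2–B3, B1–B4, B4–B5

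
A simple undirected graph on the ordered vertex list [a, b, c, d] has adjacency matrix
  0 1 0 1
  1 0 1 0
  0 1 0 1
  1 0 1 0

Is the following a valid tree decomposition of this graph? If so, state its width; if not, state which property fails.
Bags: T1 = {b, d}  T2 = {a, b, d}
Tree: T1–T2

A tree decomposition must satisfy three properties: every vertex lies in some bag; for every edge, both endpoints lie together in some bag; and for every vertex, the bags containing it form a connected subtree. Here vertex c appears in no bag, so the decomposition is invalid.

No — vertex c appears in no bag.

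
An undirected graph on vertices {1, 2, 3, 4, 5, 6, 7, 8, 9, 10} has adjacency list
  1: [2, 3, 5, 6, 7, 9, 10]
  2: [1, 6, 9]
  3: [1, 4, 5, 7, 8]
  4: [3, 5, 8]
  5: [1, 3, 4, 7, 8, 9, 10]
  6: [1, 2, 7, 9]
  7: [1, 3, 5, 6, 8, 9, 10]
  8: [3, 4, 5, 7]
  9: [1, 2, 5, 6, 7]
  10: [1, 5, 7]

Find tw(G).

3

A width-3 tree decomposition is:
Bags: B1 = {1, 3, 5, 7}  B2 = {1, 5, 7, 9}  B3 = {3, 5, 7, 8}  B4 = {1, 5, 7, 10}  B5 = {3, 4, 5, 8}  B6 = {1, 6, 7, 9}  B7 = {1, 2, 6, 9}
Tree: B1–B2, B1–B3, B2–B4, B3–B5, B2–B6, B6–B7
Each bag holds 4 vertices, so the decomposition has width 3, which upper-bounds the treewidth. For the lower bound, the 4 vertices {3, 4, 5, 8} are pairwise adjacent, and any tree decomposition puts a clique entirely inside one bag — forcing width ≥ 3. Combining the bounds, tw(G) = 3.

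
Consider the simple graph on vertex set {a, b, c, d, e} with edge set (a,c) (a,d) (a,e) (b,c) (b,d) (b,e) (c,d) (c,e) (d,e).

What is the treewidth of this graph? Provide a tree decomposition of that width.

Each bag holds 4 vertices, so the decomposition has width 3, which upper-bounds the treewidth. Conversely, {a, c, d, e} is a clique of size 4, and the vertices of any clique must share a bag in every tree decomposition; so some bag has ≥ 4 vertices and tw(G) ≥ 3. Combining the bounds, tw(G) = 3.

Treewidth 3.
One such decomposition:
Bags: B1 = {b, c, d, e}  B2 = {a, c, d, e}
Tree: B1–B2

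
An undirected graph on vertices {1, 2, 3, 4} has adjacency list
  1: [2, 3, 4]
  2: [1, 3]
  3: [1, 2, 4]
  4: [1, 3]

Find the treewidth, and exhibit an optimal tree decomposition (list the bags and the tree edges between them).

Every bag has size at most 3, so the width is 3 − 1 = 2 and tw(G) ≤ 2. For the lower bound, the 3 vertices {1, 2, 3} are pairwise adjacent, and any tree decomposition puts a clique entirely inside one bag — forcing width ≥ 2. Therefore the treewidth is 2.

Treewidth 2.
Bags: B1 = {1, 3, 4}  B2 = {1, 2, 3}
Tree: B1–B2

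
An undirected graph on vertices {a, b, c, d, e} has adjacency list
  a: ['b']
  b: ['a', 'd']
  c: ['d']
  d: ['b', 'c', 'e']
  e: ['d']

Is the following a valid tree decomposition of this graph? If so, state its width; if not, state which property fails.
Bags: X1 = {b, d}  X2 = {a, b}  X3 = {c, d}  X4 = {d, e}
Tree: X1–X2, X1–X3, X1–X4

Every vertex of G appears in some bag (union = {a, b, c, d, e}); every edge is covered by a bag; and for each vertex v the set of bags containing v is connected in the bag tree. The decomposition is therefore valid. The largest bag has 2 vertices, so the width is 1.

Yes; width 1.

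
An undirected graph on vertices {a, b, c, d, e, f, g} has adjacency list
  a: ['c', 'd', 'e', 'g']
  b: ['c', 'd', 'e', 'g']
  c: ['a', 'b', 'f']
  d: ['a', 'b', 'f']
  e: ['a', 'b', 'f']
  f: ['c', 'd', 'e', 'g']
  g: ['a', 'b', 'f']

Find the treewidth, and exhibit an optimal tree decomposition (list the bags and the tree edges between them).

Each bag holds 4 vertices, so the decomposition has width 3, which upper-bounds the treewidth. For the lower bound: the 4 vertex sets {b,e}, {a,d}, {f}, {c} are disjoint, each induces a connected subgraph, and every pair is joined by at least one edge of G. Contracting each set to a single vertex therefore yields K_{4} as a minor, and since treewidth is minor-monotone, tw(G) ≥ tw(K_{4}) = 3. Therefore the treewidth is 3.

Treewidth 3.
Bags: B1 = {a, b, e, f}  B2 = {a, b, d, f}  B3 = {a, b, c, f}  B4 = {a, b, f, g}
Tree: B1–B2, B2–B3, B3–B4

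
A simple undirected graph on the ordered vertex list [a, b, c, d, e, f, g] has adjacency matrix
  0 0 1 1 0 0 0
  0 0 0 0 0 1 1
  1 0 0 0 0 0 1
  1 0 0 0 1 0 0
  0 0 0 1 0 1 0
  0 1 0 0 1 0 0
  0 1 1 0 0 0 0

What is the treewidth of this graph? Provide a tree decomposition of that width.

Treewidth 2.
Bags: B1 = {b, c, g}  B2 = {a, b, c}  B3 = {a, b, d}  B4 = {b, d, e}  B5 = {b, e, f}
Tree: B1–B2, B2–B3, B3–B4, B4–B5

Every bag has size at most 3, so the width is 3 − 1 = 2 and tw(G) ≤ 2. For the lower bound, G contains the cycle b–g–c–a–d–e–f–b, so G is not a forest; only forests have treewidth ≤ 1, hence tw(G) ≥ 2. Hence tw(G) = 2 exactly.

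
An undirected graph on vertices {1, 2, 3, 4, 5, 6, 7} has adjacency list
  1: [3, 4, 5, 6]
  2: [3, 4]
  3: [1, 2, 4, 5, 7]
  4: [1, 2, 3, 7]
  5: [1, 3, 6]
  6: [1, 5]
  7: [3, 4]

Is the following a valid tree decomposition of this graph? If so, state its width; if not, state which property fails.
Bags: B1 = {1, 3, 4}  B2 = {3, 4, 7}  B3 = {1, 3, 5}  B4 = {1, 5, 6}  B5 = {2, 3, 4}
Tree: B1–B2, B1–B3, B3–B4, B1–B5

Yes; width 2.

Vertex coverage: the bags together contain {1, 2, 3, 4, 5, 6, 7}, the full vertex set. Edge coverage: each edge of G has both endpoints in at least one bag. Running intersection: for every vertex, the bags containing it form a connected subtree. All three properties hold, so this is a valid tree decomposition of width max|bag| − 1 = 2, and hence tw(G) ≤ 2.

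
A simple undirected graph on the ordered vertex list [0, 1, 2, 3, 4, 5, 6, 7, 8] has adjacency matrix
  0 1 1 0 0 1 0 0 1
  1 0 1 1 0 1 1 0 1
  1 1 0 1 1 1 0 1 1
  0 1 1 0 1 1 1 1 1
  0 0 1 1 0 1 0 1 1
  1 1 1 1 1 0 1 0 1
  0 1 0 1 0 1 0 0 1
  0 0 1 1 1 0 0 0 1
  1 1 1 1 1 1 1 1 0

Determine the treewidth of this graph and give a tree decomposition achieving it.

Treewidth 4.
One such decomposition:
Bags: B1 = {2, 3, 4, 5, 8}  B2 = {1, 2, 3, 5, 8}  B3 = {1, 3, 5, 6, 8}  B4 = {2, 3, 4, 7, 8}  B5 = {0, 1, 2, 5, 8}
Tree: B1–B2, B2–B3, B1–B4, B2–B5

Every bag has size at most 5, so the width is 5 − 1 = 4 and tw(G) ≤ 4. Conversely, {0, 1, 2, 5, 8} is a clique of size 5, and the vertices of any clique must share a bag in every tree decomposition; so some bag has ≥ 5 vertices and tw(G) ≥ 4. The upper and lower bounds meet at 4, so that is the treewidth.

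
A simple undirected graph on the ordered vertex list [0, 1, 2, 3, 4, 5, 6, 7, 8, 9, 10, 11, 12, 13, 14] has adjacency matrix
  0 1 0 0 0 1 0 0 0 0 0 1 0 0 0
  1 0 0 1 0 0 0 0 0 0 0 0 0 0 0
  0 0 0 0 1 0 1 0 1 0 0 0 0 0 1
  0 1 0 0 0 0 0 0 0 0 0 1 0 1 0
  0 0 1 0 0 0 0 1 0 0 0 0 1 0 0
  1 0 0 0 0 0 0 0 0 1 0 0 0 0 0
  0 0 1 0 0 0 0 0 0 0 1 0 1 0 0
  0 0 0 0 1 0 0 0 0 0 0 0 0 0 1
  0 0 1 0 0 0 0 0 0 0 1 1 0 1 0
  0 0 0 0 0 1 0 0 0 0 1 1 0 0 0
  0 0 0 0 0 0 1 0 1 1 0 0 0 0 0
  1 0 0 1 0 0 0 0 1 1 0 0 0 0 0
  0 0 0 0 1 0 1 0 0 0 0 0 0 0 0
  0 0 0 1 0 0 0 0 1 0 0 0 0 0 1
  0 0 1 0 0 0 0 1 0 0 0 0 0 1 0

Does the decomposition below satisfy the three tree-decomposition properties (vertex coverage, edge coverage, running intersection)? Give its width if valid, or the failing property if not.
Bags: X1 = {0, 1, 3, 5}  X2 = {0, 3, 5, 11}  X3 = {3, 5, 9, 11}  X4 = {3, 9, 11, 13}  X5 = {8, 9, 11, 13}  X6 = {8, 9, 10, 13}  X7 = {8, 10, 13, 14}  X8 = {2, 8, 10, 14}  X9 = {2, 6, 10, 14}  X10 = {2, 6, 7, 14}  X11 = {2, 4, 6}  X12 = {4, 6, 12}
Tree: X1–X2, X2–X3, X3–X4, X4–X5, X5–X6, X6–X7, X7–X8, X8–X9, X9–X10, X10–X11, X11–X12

No — edge (7,4) lies in no bag.

A tree decomposition must satisfy three properties: every vertex lies in some bag; for every edge, both endpoints lie together in some bag; and for every vertex, the bags containing it form a connected subtree. Here edge (7,4) lies in no bag, so the decomposition is invalid.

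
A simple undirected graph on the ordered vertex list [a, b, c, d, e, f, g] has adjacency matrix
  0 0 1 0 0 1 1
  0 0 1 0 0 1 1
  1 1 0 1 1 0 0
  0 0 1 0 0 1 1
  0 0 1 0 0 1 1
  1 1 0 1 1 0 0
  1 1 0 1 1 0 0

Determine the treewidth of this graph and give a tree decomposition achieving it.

Every bag has size at most 4, so the width is 4 − 1 = 3 and tw(G) ≤ 3. For the lower bound: the 4 vertex sets {a,f}, {c,d}, {g}, {b} are disjoint, each induces a connected subgraph, and every pair is joined by at least one edge of G. Contracting each set to a single vertex therefore yields K_{4} as a minor, and since treewidth is minor-monotone, tw(G) ≥ tw(K_{4}) = 3. Therefore the treewidth is 3.

Treewidth 3.
One optimal decomposition is:
Bags: B1 = {a, c, f, g}  B2 = {c, d, f, g}  B3 = {b, c, f, g}  B4 = {c, e, f, g}
Tree: B1–B2, B2–B3, B3–B4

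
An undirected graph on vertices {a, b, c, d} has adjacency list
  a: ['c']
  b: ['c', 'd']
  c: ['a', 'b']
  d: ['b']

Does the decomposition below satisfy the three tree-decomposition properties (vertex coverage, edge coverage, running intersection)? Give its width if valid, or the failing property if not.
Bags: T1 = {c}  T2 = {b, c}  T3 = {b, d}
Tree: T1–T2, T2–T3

No — vertex a appears in no bag.

A tree decomposition must satisfy three properties: every vertex lies in some bag; for every edge, both endpoints lie together in some bag; and for every vertex, the bags containing it form a connected subtree. Here vertex a appears in no bag, so the decomposition is invalid.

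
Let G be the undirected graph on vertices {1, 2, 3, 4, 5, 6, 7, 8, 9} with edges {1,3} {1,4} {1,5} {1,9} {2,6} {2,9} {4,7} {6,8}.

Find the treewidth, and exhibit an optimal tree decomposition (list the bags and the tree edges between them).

Every bag has size at most 2, so the width is 2 − 1 = 1 and tw(G) ≤ 1. Any graph with an edge has treewidth ≥ 1, and G has the edge 9–2. Combining the bounds, tw(G) = 1.

Treewidth 1.
One such decomposition:
Bags: B1 = {2, 9}  B2 = {1, 9}  B3 = {2, 6}  B4 = {1, 4}  B5 = {1, 3}  B6 = {6, 8}  B7 = {4, 7}  B8 = {1, 5}
Tree: B1–B2, B1–B3, B2–B4, B2–B5, B3–B6, B4–B7, B4–B8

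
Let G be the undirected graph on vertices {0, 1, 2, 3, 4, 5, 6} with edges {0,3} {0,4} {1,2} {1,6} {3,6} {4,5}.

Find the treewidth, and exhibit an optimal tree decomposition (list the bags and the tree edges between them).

Treewidth 1.
Bags: B1 = {4, 5}  B2 = {0, 4}  B3 = {0, 3}  B4 = {3, 6}  B5 = {1, 6}  B6 = {1, 2}
Tree: B1–B2, B2–B3, B3–B4, B4–B5, B5–B6

The largest bag has 2 vertices, giving width 1; this decomposition certifies tw(G) ≤ 1. G has an edge, so its treewidth is at least 1. Therefore the treewidth is 1.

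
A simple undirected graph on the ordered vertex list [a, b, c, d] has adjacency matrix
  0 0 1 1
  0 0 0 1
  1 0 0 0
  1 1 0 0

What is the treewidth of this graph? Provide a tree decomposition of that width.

Treewidth 1.
Bags: B1 = {a, c}  B2 = {a, d}  B3 = {b, d}
Tree: B1–B2, B2–B3

The largest bag has 2 vertices, giving width 1; this decomposition certifies tw(G) ≤ 1. Since G has at least one edge (e.g. c–a), it is not an edgeless graph, so tw(G) ≥ 1. Therefore the treewidth is 1.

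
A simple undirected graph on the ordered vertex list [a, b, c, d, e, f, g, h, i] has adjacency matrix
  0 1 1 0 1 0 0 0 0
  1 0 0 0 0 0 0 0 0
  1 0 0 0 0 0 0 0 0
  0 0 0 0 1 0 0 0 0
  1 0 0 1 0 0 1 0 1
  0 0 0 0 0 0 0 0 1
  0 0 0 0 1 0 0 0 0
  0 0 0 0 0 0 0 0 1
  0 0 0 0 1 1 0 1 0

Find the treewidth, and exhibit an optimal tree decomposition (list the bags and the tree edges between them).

Each bag holds 2 vertices, so the decomposition has width 1, which upper-bounds the treewidth. Since G has at least one edge (e.g. e–a), it is not an edgeless graph, so tw(G) ≥ 1. The upper and lower bounds meet at 1, so that is the treewidth.

Treewidth 1.
One optimal decomposition is:
Bags: B1 = {a, e}  B2 = {d, e}  B3 = {a, b}  B4 = {a, c}  B5 = {e, i}  B6 = {f, i}  B7 = {e, g}  B8 = {h, i}
Tree: B1–B2, B1–B3, B1–B4, B2–B5, B5–B6, B5–B7, B6–B8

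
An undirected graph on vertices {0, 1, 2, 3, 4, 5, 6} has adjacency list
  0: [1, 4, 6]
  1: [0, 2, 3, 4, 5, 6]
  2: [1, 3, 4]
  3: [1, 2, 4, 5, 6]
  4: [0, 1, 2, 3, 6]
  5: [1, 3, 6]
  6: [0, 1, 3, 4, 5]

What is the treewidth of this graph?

3

A width-3 tree decomposition is:
Bags: B1 = {1, 3, 4, 6}  B2 = {1, 2, 3, 4}  B3 = {1, 3, 5, 6}  B4 = {0, 1, 4, 6}
Tree: B1–B2, B1–B3, B1–B4
The largest bag has 4 vertices, giving width 3; this decomposition certifies tw(G) ≤ 3. Conversely, {0, 1, 4, 6} is a clique of size 4, and the vertices of any clique must share a bag in every tree decomposition; so some bag has ≥ 4 vertices and tw(G) ≥ 3. The upper and lower bounds meet at 3, so that is the treewidth.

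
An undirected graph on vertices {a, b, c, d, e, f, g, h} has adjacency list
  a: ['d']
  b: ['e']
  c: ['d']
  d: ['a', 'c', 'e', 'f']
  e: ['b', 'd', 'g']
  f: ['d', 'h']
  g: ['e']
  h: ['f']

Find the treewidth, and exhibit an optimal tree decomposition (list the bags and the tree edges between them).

Every bag has size at most 2, so the width is 2 − 1 = 1 and tw(G) ≤ 1. G has an edge, so its treewidth is at least 1. Hence tw(G) = 1 exactly.

Treewidth 1.
One optimal decomposition is:
Bags: B1 = {a, d}  B2 = {d, f}  B3 = {d, e}  B4 = {c, d}  B5 = {b, e}  B6 = {e, g}  B7 = {f, h}
Tree: B1–B2, B2–B3, B1–B4, B3–B5, B5–B6, B2–B7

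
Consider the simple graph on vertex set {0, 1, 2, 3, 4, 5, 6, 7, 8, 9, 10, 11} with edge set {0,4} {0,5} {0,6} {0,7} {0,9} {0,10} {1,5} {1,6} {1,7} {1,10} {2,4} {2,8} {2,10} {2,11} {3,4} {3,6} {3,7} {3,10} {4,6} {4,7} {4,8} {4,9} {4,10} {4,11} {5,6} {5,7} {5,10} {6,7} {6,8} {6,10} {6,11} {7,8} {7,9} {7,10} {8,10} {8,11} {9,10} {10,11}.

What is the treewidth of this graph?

4

A width-4 tree decomposition is:
Bags: B1 = {4, 6, 7, 8, 10}  B2 = {4, 6, 8, 10, 11}  B3 = {0, 4, 6, 7, 10}  B4 = {0, 5, 6, 7, 10}  B5 = {3, 4, 6, 7, 10}  B6 = {0, 4, 7, 9, 10}  B7 = {1, 5, 6, 7, 10}  B8 = {2, 4, 8, 10, 11}
Tree: B1–B2, B1–B3, B3–B4, B1–B5, B3–B6, B4–B7, B2–B8
Each bag holds 5 vertices, so the decomposition has width 4, which upper-bounds the treewidth. Conversely, {1, 5, 6, 7, 10} is a clique of size 5, and the vertices of any clique must share a bag in every tree decomposition; so some bag has ≥ 5 vertices and tw(G) ≥ 4. Combining the bounds, tw(G) = 4.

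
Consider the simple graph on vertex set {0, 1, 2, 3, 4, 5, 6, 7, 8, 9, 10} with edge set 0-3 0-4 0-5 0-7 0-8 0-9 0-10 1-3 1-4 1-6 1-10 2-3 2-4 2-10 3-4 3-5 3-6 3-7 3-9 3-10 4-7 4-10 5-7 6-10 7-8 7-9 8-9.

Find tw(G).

3

A width-3 tree decomposition is:
Bags: B1 = {0, 3, 7, 9}  B2 = {0, 7, 8, 9}  B3 = {0, 3, 4, 7}  B4 = {0, 3, 4, 10}  B5 = {2, 3, 4, 10}  B6 = {1, 3, 4, 10}  B7 = {1, 3, 6, 10}  B8 = {0, 3, 5, 7}
Tree: B1–B2, B1–B3, B3–B4, B4–B5, B4–B6, B6–B7, B1–B8
The largest bag has 4 vertices, giving width 3; this decomposition certifies tw(G) ≤ 3. For the lower bound, the 4 vertices {0, 7, 8, 9} are pairwise adjacent, and any tree decomposition puts a clique entirely inside one bag — forcing width ≥ 3. The upper and lower bounds meet at 3, so that is the treewidth.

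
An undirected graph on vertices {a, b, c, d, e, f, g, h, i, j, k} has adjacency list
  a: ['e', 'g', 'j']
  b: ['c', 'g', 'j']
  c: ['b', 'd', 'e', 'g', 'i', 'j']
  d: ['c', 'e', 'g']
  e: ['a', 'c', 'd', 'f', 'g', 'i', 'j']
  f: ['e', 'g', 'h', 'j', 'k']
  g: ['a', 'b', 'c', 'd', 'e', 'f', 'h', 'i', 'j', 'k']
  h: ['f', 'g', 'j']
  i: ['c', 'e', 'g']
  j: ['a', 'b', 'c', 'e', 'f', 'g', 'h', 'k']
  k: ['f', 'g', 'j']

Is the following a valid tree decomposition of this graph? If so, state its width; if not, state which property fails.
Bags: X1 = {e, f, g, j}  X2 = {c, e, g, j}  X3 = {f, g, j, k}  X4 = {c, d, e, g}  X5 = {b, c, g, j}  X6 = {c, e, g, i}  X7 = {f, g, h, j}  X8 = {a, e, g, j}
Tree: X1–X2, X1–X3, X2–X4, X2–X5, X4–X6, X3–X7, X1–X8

Yes; width 3.

Every vertex of G appears in some bag (union = {a, b, c, d, e, f, g, h, i, j, k}); every edge is covered by a bag; and for each vertex v the set of bags containing v is connected in the bag tree. The decomposition is therefore valid. The largest bag has 4 vertices, so the width is 3.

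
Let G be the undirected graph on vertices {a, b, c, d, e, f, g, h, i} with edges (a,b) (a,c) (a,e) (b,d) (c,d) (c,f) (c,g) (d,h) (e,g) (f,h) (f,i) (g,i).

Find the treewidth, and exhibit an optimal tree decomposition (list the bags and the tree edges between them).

Each bag holds 4 vertices, so the decomposition has width 3, which upper-bounds the treewidth. For the lower bound: the 4 vertex sets {a,b,e}, {g}, {c}, {d,f,h,i} are disjoint, each induces a connected subgraph, and every pair is joined by at least one edge of G. Contracting each set to a single vertex therefore yields K_{4} as a minor, and since treewidth is minor-monotone, tw(G) ≥ tw(K_{4}) = 3. Therefore the treewidth is 3.

Treewidth 3.
One such decomposition:
Bags: B1 = {a, b, e, g}  B2 = {a, b, c, g}  B3 = {b, c, d, g}  B4 = {c, d, g, i}  B5 = {c, d, f, i}  B6 = {d, f, h, i}
Tree: B1–B2, B2–B3, B3–B4, B4–B5, B5–B6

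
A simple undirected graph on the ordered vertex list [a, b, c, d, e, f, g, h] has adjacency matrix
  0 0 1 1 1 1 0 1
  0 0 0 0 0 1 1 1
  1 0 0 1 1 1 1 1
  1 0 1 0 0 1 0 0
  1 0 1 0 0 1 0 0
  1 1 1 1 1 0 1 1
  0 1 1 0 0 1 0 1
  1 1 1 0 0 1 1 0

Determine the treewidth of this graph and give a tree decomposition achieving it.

Each bag holds 4 vertices, so the decomposition has width 3, which upper-bounds the treewidth. On the other hand G contains the 4-clique {c, f, g, h}. A clique must lie in a single bag of any decomposition, so no decomposition can have width below 3. The upper and lower bounds meet at 3, so that is the treewidth.

Treewidth 3.
Bags: B1 = {a, c, d, f}  B2 = {a, c, f, h}  B3 = {c, f, g, h}  B4 = {a, c, e, f}  B5 = {b, f, g, h}
Tree: B1–B2, B2–B3, B1–B4, B3–B5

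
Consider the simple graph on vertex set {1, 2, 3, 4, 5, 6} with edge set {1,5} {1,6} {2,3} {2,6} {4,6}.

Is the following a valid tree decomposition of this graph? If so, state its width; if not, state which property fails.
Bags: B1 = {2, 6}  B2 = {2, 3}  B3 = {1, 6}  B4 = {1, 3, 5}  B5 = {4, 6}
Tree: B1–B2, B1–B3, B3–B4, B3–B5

A tree decomposition must satisfy three properties: every vertex lies in some bag; for every edge, both endpoints lie together in some bag; and for every vertex, the bags containing it form a connected subtree. Here bags containing vertex 3 are not connected in the tree, so the decomposition is invalid.

No — bags containing vertex 3 are not connected in the tree.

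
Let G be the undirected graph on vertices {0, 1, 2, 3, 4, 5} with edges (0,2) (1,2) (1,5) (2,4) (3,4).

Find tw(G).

1

A width-1 tree decomposition is:
Bags: B1 = {1, 2}  B2 = {2, 4}  B3 = {0, 2}  B4 = {1, 5}  B5 = {3, 4}
Tree: B1–B2, B1–B3, B1–B4, B2–B5
Every bag has size at most 2, so the width is 2 − 1 = 1 and tw(G) ≤ 1. G has an edge, so its treewidth is at least 1. Hence tw(G) = 1 exactly.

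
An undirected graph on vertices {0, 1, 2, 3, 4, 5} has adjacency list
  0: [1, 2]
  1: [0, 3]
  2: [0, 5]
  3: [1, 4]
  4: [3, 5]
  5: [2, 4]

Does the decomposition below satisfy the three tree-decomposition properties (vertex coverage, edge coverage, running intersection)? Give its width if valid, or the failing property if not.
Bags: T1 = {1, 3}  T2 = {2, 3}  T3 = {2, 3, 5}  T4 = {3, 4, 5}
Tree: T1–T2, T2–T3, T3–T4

No — vertex 0 appears in no bag.

A tree decomposition must satisfy three properties: every vertex lies in some bag; for every edge, both endpoints lie together in some bag; and for every vertex, the bags containing it form a connected subtree. Here vertex 0 appears in no bag, so the decomposition is invalid.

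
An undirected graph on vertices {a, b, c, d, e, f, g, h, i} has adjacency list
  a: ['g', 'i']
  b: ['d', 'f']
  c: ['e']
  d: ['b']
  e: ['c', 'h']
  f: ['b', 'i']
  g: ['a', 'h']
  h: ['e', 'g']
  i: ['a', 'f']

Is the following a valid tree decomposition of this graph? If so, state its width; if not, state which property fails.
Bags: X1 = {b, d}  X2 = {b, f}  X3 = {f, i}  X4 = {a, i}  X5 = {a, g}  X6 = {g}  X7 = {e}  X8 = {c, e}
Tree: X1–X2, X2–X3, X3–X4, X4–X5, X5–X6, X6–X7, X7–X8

A tree decomposition must satisfy three properties: every vertex lies in some bag; for every edge, both endpoints lie together in some bag; and for every vertex, the bags containing it form a connected subtree. Here vertex h appears in no bag, so the decomposition is invalid.

No — vertex h appears in no bag.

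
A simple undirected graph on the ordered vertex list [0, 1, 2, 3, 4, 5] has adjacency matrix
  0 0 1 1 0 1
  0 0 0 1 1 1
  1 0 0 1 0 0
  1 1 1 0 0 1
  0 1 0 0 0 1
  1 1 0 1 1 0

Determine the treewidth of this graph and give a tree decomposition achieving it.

Treewidth 2.
One such decomposition:
Bags: B1 = {0, 3, 5}  B2 = {0, 2, 3}  B3 = {1, 3, 5}  B4 = {1, 4, 5}
Tree: B1–B2, B1–B3, B3–B4

Every bag has size at most 3, so the width is 3 − 1 = 2 and tw(G) ≤ 2. Conversely, {0, 2, 3} is a clique of size 3, and the vertices of any clique must share a bag in every tree decomposition; so some bag has ≥ 3 vertices and tw(G) ≥ 2. Combining the bounds, tw(G) = 2.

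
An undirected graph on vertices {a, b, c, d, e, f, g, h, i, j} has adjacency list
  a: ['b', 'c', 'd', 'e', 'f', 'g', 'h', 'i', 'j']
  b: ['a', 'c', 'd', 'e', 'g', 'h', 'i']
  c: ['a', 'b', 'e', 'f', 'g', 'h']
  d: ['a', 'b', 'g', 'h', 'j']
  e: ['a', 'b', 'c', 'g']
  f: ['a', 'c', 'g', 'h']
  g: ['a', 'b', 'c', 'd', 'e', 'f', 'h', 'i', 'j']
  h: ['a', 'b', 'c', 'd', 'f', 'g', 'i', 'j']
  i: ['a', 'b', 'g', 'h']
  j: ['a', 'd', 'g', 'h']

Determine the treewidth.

A width-4 tree decomposition is:
Bags: B1 = {a, b, c, g, h}  B2 = {a, b, c, e, g}  B3 = {a, b, d, g, h}  B4 = {a, c, f, g, h}  B5 = {a, d, g, h, j}  B6 = {a, b, g, h, i}
Tree: B1–B2, B1–B3, B1–B4, B3–B5, B3–B6
The largest bag has 5 vertices, giving width 4; this decomposition certifies tw(G) ≤ 4. Conversely, {a, b, c, e, g} is a clique of size 5, and the vertices of any clique must share a bag in every tree decomposition; so some bag has ≥ 5 vertices and tw(G) ≥ 4. Hence tw(G) = 4 exactly.

4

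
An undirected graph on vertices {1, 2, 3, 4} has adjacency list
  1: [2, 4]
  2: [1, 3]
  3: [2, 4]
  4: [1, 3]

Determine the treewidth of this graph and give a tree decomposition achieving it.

Every bag has size at most 3, so the width is 3 − 1 = 2 and tw(G) ≤ 2. For the lower bound, G contains the cycle 1–4–3–2–1, so G is not a forest; only forests have treewidth ≤ 1, hence tw(G) ≥ 2. The upper and lower bounds meet at 2, so that is the treewidth.

Treewidth 2.
One such decomposition:
Bags: B1 = {1, 3, 4}  B2 = {1, 2, 3}
Tree: B1–B2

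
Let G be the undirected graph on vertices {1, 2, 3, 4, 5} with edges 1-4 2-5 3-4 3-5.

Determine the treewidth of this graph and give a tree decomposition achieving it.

Treewidth 1.
One such decomposition:
Bags: B1 = {1, 4}  B2 = {3, 4}  B3 = {3, 5}  B4 = {2, 5}
Tree: B1–B2, B2–B3, B3–B4

Each bag holds 2 vertices, so the decomposition has width 1, which upper-bounds the treewidth. Any graph with an edge has treewidth ≥ 1, and G has the edge 1–4. Therefore the treewidth is 1.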